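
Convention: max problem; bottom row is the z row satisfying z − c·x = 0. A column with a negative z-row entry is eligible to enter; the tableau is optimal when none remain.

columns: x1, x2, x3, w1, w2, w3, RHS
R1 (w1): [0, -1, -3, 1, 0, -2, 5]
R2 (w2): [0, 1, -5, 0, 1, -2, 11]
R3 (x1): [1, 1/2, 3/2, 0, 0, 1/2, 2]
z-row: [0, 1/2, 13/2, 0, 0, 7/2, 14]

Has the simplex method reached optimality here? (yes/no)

yes

Every z-row coefficient is ≥ 0, so the tableau is optimal.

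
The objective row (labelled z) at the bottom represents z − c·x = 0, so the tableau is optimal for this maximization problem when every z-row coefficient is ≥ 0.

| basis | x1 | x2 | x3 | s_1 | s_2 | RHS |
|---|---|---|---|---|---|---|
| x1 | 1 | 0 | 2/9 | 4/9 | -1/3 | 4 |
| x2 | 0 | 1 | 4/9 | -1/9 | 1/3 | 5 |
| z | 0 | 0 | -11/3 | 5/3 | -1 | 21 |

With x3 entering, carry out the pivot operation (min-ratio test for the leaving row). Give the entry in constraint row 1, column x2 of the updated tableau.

-1/2

Ratio test on column x3 — row 1: 4/(2/9) = 18; row 2: 5/(4/9) = 45/4. Minimum is 45/4 at row 2 (x2 leaves); pivot element 4/9.
Divide row 2 by 4/9; eliminate column x3 from the other rows.
Row 1 update in column x2: 0 − (2/9)·(9/4) = -1/2.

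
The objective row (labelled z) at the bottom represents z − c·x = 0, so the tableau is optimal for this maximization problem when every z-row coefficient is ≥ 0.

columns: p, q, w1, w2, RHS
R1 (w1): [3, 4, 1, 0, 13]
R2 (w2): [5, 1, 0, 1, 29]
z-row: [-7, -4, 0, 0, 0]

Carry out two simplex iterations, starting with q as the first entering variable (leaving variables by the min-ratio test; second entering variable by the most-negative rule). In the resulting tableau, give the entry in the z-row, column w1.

Ratio test on column q — row 1: 13/4 = 13/4; row 2: 29/1 = 29. Minimum is 13/4 at row 1 (w1 leaves); pivot element 4.
Divide row 1 by 4; eliminate column q from the other rows.
Second iteration: most negative z-row entry is -4 in column p, so p enters.
Ratio test on column p — row 1: (13/4)/(3/4) = 13/3; row 2: (103/4)/(17/4) = 103/17. Minimum is 13/3 at row 1 (q leaves); pivot element 3/4.
Divide row 1 by 3/4; eliminate column p from the other rows.
After both pivots, the entry at the z-row, column w1 is 7/3.

7/3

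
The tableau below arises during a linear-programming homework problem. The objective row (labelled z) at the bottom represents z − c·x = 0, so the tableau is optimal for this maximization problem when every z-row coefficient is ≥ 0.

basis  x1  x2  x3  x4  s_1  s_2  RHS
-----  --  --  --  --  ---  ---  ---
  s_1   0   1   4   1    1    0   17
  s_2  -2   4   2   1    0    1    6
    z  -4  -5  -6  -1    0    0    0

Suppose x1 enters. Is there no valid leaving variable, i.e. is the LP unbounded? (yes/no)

Every constraint-row entry in column x1 is ≤ 0, so increasing x1 is unbounded.

yes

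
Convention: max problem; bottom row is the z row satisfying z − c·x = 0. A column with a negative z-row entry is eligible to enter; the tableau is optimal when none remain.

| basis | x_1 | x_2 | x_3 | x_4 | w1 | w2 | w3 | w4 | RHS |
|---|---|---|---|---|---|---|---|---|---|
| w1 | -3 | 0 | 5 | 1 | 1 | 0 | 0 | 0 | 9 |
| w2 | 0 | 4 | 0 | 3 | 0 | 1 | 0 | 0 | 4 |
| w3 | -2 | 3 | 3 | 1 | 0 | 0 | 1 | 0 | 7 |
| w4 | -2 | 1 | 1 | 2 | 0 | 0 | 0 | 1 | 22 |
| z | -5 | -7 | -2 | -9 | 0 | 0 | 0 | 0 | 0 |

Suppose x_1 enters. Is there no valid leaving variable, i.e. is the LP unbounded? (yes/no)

Every constraint-row entry in column x_1 is ≤ 0, so increasing x_1 is unbounded.

yes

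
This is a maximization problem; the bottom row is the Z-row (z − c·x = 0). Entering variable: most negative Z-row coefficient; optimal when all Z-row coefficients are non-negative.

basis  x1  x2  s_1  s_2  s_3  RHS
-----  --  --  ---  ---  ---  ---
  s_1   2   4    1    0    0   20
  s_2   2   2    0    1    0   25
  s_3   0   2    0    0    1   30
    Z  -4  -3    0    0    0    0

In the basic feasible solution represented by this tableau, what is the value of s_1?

s_1 is basic (row 1); its value is the RHS of that row, 20.

20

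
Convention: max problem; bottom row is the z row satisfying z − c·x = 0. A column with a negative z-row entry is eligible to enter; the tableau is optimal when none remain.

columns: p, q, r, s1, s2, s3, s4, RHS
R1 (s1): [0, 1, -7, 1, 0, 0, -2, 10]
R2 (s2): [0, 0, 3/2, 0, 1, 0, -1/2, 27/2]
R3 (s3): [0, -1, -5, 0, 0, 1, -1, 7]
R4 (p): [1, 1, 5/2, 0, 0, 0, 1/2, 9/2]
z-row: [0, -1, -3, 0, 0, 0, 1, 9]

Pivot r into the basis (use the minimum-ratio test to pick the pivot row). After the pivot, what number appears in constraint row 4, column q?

2/5

Ratio test on column r — row 1: entry -7 ≤ 0; row 2: (27/2)/(3/2) = 9; row 3: entry -5 ≤ 0; row 4: (9/2)/(5/2) = 9/5. Minimum is 9/5 at row 4 (p leaves); pivot element 5/2.
Divide row 4 by 5/2; eliminate column r from the other rows.
In the new row 4, the q entry is the old entry divided by the pivot: 1/(5/2) = 2/5.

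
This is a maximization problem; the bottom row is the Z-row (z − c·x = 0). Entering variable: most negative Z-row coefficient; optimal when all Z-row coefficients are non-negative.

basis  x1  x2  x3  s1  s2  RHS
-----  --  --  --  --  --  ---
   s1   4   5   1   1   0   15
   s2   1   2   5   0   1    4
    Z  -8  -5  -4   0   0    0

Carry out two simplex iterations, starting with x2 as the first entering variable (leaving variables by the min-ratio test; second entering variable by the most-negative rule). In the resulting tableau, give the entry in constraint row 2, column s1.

-1/3

Ratio test on column x2 — row 1: 15/5 = 3; row 2: 4/2 = 2. Minimum is 2 at row 2 (s2 leaves); pivot element 2.
Divide row 2 by 2; eliminate column x2 from the other rows.
Second iteration: most negative Z-row entry is -11/2 in column x1, so x1 enters.
Ratio test on column x1 — row 1: 5/(3/2) = 10/3; row 2: 2/(1/2) = 4. Minimum is 10/3 at row 1 (s1 leaves); pivot element 3/2.
Divide row 1 by 3/2; eliminate column x1 from the other rows.
After both pivots, the entry at constraint row 2, column s1 is -1/3.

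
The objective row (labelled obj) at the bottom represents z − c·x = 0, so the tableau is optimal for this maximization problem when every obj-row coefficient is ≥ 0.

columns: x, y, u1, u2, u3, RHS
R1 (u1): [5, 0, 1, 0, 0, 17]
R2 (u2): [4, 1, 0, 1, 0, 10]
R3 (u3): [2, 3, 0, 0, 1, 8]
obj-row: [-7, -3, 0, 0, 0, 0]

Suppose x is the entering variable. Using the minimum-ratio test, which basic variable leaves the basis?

u2

Column x entries and ratios — u1: 17/5 = 17/5; u2: 10/4 = 5/2; u3: 8/2 = 4.
Smallest ratio is 5/2 in the row of u2, so u2 leaves.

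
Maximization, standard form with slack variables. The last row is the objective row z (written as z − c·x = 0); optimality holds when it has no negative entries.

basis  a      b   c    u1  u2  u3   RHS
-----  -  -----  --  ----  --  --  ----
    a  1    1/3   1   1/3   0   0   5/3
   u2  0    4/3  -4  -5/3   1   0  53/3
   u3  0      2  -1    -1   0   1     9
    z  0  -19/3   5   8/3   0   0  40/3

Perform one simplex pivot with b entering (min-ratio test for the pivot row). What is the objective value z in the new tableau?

251/6

Ratio test on column b — row 1: (5/3)/(1/3) = 5; row 2: (53/3)/(4/3) = 53/4; row 3: 9/2 = 9/2. Minimum is 9/2 at row 3 (u3 leaves); pivot element 2.
Pivot on row 3; the z-row RHS becomes 40/3 − (-19/3)·(9/2) = 251/6.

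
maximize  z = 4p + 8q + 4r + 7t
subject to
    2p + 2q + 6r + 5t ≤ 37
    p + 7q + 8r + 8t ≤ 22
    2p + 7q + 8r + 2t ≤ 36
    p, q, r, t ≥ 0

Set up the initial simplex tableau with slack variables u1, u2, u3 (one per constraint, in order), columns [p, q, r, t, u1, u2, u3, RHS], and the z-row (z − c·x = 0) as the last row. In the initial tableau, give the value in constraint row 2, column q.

Constraint 2 has coefficient 7 on q.

7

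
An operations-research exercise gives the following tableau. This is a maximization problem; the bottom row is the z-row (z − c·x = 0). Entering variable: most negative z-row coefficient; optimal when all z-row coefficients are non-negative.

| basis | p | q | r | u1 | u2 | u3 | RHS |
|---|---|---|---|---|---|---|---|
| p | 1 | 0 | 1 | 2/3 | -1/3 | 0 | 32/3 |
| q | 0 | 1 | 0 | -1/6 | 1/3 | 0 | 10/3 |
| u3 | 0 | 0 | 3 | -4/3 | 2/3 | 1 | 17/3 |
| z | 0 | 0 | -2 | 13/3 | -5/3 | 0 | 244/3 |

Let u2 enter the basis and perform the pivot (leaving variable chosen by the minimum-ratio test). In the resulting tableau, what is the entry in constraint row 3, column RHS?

17/2

Ratio test on column u2 — row 1: entry -1/3 ≤ 0; row 2: (10/3)/(1/3) = 10; row 3: (17/3)/(2/3) = 17/2. Minimum is 17/2 at row 3 (u3 leaves); pivot element 2/3.
Divide row 3 by 2/3; eliminate column u2 from the other rows.
In the new row 3, the RHS entry is the old entry divided by the pivot: (17/3)/(2/3) = 17/2.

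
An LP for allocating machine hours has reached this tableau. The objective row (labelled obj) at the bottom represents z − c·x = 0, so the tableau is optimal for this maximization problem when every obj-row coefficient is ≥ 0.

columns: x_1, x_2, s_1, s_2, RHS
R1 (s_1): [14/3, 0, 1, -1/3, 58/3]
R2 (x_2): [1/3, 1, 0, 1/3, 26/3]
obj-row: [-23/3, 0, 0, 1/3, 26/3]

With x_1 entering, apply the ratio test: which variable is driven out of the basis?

Column x_1 entries and ratios — s_1: (58/3)/(14/3) = 29/7; x_2: (26/3)/(1/3) = 26.
Smallest ratio is 29/7 in the row of s_1, so s_1 leaves.

s_1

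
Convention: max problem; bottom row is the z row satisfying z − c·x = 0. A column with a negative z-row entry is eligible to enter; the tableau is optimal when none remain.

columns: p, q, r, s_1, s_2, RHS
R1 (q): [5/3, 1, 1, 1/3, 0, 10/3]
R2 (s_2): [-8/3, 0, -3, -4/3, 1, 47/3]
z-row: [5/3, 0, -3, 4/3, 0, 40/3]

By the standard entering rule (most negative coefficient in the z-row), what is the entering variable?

r

Negative z-row entries: r: -3.
The most negative is -3 in column r, so r enters.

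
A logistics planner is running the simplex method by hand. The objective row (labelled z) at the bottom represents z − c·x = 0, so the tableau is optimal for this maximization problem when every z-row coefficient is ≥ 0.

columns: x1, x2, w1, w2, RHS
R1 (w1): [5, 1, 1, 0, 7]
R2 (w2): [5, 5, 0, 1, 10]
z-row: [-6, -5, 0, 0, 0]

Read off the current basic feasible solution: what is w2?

w2 is basic (row 2); its value is the RHS of that row, 10.

10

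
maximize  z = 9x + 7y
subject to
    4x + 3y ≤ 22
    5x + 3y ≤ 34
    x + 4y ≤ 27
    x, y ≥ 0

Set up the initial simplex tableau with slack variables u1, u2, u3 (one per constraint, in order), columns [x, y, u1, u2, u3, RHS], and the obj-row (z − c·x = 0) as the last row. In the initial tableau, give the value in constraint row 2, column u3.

Slack u3 belongs to constraint 3; its column is the unit vector e_3, so the entry in row 2 is 0.

0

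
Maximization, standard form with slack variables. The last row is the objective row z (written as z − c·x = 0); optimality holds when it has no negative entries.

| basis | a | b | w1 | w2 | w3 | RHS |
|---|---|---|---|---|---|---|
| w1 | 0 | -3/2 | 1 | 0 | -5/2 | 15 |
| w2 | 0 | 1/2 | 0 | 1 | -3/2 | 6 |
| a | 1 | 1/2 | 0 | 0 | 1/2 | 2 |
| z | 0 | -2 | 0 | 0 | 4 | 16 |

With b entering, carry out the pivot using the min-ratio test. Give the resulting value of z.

Ratio test on column b — row 1: entry -3/2 ≤ 0; row 2: 6/(1/2) = 12; row 3: 2/(1/2) = 4. Minimum is 4 at row 3 (a leaves); pivot element 1/2.
Pivot on row 3; the z-row RHS becomes 16 − (-2)·4 = 24.

24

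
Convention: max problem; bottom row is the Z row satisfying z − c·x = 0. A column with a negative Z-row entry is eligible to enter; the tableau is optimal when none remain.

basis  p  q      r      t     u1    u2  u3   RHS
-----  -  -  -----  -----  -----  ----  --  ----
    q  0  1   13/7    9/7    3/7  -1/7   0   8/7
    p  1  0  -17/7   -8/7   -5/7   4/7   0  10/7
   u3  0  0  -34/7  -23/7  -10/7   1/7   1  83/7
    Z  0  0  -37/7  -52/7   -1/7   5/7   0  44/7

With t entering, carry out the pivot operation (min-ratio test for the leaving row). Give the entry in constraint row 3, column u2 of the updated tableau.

Ratio test on column t — row 1: (8/7)/(9/7) = 8/9; row 2: entry -8/7 ≤ 0; row 3: entry -23/7 ≤ 0. Minimum is 8/9 at row 1 (q leaves); pivot element 9/7.
Divide row 1 by 9/7; eliminate column t from the other rows.
Row 3 update in column u2: 1/7 − (-23/7)·(-1/9) = -2/9.

-2/9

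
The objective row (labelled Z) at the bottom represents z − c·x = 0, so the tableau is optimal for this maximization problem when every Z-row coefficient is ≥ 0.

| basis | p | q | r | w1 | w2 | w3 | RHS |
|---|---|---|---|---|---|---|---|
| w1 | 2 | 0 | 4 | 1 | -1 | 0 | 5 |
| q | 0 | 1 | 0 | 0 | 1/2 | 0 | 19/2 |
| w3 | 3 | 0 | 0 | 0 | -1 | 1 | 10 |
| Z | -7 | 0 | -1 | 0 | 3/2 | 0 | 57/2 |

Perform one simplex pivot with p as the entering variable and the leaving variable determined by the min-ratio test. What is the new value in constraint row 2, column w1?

0

Ratio test on column p — row 1: 5/2 = 5/2; row 2: entry 0 ≤ 0; row 3: 10/3 = 10/3. Minimum is 5/2 at row 1 (w1 leaves); pivot element 2.
Divide row 1 by 2; eliminate column p from the other rows.
Row 2 update in column w1: 0 − 0·(1/2) = 0.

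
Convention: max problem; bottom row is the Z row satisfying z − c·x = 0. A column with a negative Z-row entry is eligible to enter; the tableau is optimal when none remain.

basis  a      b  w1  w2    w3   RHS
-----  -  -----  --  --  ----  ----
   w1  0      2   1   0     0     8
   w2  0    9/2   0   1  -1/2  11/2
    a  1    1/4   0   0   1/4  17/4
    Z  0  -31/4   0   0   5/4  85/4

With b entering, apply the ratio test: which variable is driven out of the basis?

Column b entries and ratios — w1: 8/2 = 4; w2: (11/2)/(9/2) = 11/9; a: (17/4)/(1/4) = 17.
Smallest ratio is 11/9 in the row of w2, so w2 leaves.

w2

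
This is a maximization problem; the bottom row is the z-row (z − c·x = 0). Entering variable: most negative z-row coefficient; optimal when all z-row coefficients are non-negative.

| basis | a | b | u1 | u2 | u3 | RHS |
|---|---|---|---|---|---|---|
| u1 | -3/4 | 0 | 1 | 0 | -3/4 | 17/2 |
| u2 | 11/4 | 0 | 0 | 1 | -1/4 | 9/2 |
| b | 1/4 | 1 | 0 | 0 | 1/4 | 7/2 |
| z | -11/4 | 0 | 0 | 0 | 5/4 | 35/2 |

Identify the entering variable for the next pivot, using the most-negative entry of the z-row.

Negative z-row entries: a: -11/4.
The most negative is -11/4 in column a, so a enters.

a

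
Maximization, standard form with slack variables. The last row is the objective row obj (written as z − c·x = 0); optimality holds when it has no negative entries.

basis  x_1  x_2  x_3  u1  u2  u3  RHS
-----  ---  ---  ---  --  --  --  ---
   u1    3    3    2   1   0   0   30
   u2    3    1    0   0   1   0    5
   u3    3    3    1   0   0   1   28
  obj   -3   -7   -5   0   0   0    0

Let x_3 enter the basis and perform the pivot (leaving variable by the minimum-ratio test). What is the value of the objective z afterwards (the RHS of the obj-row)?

Ratio test on column x_3 — row 1: 30/2 = 15; row 2: entry 0 ≤ 0; row 3: 28/1 = 28. Minimum is 15 at row 1 (u1 leaves); pivot element 2.
Pivot on row 1; the obj-row RHS becomes 0 − (-5)·15 = 75.

75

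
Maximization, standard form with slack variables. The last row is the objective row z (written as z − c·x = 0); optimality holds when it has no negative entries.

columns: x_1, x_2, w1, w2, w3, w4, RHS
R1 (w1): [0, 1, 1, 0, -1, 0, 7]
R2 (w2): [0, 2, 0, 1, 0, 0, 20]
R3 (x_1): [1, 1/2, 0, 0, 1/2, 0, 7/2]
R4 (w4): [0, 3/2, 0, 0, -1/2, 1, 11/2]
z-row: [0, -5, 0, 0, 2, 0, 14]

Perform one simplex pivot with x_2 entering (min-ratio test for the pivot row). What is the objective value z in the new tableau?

97/3

Ratio test on column x_2 — row 1: 7/1 = 7; row 2: 20/2 = 10; row 3: (7/2)/(1/2) = 7; row 4: (11/2)/(3/2) = 11/3. Minimum is 11/3 at row 4 (w4 leaves); pivot element 3/2.
Pivot on row 4; the z-row RHS becomes 14 − (-5)·(11/3) = 97/3.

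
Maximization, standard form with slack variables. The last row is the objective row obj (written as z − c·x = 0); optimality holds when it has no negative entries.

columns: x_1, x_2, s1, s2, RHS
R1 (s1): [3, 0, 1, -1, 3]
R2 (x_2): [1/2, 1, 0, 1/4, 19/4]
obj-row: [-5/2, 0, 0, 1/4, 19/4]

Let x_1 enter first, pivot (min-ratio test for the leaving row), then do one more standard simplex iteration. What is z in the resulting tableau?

Ratio test on column x_1 — row 1: 3/3 = 1; row 2: (19/4)/(1/2) = 19/2. Minimum is 1 at row 1 (s1 leaves); pivot element 3.
Pivot on row 1; the obj-row RHS becomes 19/4 − (-5/2)·1 = 29/4.
Next entering variable (most negative obj-row entry -7/12): s2.
Ratio test on column s2 — row 1: entry -1/3 ≤ 0; row 2: (17/4)/(5/12) = 51/5. Minimum is 51/5 at row 2 (x_2 leaves); pivot element 5/12.
After the second pivot the obj-row RHS is 29/4 − (-7/12)·(51/5) = 66/5.

66/5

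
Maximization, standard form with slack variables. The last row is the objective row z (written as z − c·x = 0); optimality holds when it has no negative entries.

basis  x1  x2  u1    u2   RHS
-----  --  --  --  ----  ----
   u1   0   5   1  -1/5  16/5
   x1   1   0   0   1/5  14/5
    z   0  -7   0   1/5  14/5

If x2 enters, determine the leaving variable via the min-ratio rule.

Column x2 entries and ratios — u1: (16/5)/5 = 16/25; x1: 0 ≤ 0, skip.
Smallest ratio is 16/25 in the row of u1, so u1 leaves.

u1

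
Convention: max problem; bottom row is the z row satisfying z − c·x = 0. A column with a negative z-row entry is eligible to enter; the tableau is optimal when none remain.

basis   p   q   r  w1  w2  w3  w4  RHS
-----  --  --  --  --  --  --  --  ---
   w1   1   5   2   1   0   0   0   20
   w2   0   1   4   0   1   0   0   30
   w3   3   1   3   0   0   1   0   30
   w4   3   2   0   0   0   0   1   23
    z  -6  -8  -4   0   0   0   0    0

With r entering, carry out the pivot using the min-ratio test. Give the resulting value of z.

30

Ratio test on column r — row 1: 20/2 = 10; row 2: 30/4 = 15/2; row 3: 30/3 = 10; row 4: entry 0 ≤ 0. Minimum is 15/2 at row 2 (w2 leaves); pivot element 4.
Pivot on row 2; the z-row RHS becomes 0 − (-4)·(15/2) = 30.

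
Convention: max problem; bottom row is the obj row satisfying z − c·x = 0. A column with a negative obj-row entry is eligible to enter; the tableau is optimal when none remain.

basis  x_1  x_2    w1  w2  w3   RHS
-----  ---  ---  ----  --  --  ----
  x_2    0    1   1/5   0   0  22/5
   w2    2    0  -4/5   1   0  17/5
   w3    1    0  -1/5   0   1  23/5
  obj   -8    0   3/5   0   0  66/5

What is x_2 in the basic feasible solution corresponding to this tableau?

22/5

x_2 is basic (row 1); its value is the RHS of that row, 22/5.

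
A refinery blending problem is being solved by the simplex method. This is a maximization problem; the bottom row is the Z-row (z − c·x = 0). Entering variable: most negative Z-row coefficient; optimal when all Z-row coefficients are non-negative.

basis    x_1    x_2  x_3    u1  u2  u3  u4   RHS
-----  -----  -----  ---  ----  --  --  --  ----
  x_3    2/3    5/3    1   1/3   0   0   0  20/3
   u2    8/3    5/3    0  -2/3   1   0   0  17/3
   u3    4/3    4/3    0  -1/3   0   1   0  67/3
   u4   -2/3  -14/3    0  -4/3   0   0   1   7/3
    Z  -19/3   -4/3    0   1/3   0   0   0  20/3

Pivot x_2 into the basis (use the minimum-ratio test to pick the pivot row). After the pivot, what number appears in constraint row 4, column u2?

Ratio test on column x_2 — row 1: (20/3)/(5/3) = 4; row 2: (17/3)/(5/3) = 17/5; row 3: (67/3)/(4/3) = 67/4; row 4: entry -14/3 ≤ 0. Minimum is 17/5 at row 2 (u2 leaves); pivot element 5/3.
Divide row 2 by 5/3; eliminate column x_2 from the other rows.
Row 4 update in column u2: 0 − (-14/3)·(3/5) = 14/5.

14/5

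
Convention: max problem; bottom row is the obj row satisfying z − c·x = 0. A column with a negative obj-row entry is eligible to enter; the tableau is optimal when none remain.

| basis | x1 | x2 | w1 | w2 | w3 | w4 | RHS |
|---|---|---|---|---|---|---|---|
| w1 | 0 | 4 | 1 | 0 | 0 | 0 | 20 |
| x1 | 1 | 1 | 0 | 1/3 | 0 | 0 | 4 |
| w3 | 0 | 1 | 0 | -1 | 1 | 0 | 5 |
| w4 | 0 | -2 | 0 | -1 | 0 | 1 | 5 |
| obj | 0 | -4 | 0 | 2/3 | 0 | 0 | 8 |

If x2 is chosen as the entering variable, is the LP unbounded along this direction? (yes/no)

Column x2 has positive entries in row(s) 1, 2, 3, so the ratio test bounds it — not unbounded.

no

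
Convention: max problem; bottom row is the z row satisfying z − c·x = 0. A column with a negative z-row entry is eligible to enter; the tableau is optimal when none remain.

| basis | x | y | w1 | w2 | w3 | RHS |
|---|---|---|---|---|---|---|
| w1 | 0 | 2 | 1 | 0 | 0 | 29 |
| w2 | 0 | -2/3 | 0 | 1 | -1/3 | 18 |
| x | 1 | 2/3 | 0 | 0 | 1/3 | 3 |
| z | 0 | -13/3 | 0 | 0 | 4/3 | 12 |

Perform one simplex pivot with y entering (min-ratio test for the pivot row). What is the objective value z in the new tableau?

Ratio test on column y — row 1: 29/2 = 29/2; row 2: entry -2/3 ≤ 0; row 3: 3/(2/3) = 9/2. Minimum is 9/2 at row 3 (x leaves); pivot element 2/3.
Pivot on row 3; the z-row RHS becomes 12 − (-13/3)·(9/2) = 63/2.

63/2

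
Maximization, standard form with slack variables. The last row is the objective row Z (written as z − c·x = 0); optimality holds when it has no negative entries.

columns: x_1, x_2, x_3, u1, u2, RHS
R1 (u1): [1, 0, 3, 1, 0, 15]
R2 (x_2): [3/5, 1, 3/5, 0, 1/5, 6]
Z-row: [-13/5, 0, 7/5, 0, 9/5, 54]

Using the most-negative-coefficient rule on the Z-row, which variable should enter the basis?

x_1

Negative Z-row entries: x_1: -13/5.
The most negative is -13/5 in column x_1, so x_1 enters.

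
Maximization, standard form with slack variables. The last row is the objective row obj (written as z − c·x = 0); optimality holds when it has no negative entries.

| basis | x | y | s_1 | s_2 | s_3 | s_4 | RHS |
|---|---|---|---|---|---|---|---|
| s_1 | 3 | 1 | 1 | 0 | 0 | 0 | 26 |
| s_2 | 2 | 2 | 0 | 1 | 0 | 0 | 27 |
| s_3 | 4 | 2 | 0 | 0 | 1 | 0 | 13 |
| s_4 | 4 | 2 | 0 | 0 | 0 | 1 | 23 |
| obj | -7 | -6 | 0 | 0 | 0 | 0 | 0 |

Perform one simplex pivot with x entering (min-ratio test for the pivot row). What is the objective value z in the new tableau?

Ratio test on column x — row 1: 26/3 = 26/3; row 2: 27/2 = 27/2; row 3: 13/4 = 13/4; row 4: 23/4 = 23/4. Minimum is 13/4 at row 3 (s_3 leaves); pivot element 4.
Pivot on row 3; the obj-row RHS becomes 0 − (-7)·(13/4) = 91/4.

91/4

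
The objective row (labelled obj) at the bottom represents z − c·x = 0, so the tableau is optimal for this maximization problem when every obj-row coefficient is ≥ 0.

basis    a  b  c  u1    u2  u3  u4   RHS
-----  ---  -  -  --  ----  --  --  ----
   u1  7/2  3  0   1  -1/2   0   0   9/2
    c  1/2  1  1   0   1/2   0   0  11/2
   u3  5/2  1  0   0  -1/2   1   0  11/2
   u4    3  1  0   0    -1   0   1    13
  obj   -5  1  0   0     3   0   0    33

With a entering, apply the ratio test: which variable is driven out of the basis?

u1

Column a entries and ratios — u1: (9/2)/(7/2) = 9/7; c: (11/2)/(1/2) = 11; u3: (11/2)/(5/2) = 11/5; u4: 13/3 = 13/3.
Smallest ratio is 9/7 in the row of u1, so u1 leaves.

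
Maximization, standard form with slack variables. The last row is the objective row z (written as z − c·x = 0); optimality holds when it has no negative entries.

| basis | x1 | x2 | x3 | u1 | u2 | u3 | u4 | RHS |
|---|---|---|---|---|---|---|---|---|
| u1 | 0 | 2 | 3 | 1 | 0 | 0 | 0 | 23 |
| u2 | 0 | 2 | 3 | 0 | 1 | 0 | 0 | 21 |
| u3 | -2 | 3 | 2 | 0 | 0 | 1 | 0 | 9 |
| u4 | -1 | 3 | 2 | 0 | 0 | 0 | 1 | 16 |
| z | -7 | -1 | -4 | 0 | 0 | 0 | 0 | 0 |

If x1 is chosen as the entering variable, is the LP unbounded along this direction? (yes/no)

Every constraint-row entry in column x1 is ≤ 0, so increasing x1 is unbounded.

yes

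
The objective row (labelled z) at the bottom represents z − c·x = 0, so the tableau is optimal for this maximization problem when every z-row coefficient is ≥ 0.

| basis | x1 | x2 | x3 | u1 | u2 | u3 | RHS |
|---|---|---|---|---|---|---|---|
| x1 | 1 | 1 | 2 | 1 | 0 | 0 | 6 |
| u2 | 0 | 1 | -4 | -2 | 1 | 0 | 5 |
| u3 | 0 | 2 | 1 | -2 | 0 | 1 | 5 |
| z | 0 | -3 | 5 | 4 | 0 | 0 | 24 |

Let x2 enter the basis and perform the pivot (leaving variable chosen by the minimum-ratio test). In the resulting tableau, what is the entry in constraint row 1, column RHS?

7/2

Ratio test on column x2 — row 1: 6/1 = 6; row 2: 5/1 = 5; row 3: 5/2 = 5/2. Minimum is 5/2 at row 3 (u3 leaves); pivot element 2.
Divide row 3 by 2; eliminate column x2 from the other rows.
Row 1 update in column RHS: 6 − 1·(5/2) = 7/2.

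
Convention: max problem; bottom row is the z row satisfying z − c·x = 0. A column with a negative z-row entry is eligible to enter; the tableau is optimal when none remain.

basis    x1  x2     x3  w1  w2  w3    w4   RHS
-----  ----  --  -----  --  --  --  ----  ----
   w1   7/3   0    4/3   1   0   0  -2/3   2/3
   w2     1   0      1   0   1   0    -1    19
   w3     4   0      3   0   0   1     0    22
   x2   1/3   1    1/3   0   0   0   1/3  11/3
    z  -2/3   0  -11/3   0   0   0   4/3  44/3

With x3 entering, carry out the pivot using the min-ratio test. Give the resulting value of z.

Ratio test on column x3 — row 1: (2/3)/(4/3) = 1/2; row 2: 19/1 = 19; row 3: 22/3 = 22/3; row 4: (11/3)/(1/3) = 11. Minimum is 1/2 at row 1 (w1 leaves); pivot element 4/3.
Pivot on row 1; the z-row RHS becomes 44/3 − (-11/3)·(1/2) = 33/2.

33/2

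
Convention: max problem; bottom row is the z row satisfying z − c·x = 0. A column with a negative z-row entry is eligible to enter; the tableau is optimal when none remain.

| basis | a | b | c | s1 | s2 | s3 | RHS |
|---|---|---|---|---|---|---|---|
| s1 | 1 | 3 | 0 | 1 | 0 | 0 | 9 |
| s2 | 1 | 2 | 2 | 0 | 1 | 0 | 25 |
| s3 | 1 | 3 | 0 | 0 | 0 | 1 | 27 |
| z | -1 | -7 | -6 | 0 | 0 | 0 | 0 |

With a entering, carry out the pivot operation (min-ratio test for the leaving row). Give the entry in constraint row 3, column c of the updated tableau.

0

Ratio test on column a — row 1: 9/1 = 9; row 2: 25/1 = 25; row 3: 27/1 = 27. Minimum is 9 at row 1 (s1 leaves); pivot element 1.
Divide row 1 by 1; eliminate column a from the other rows.
Row 3 update in column c: 0 − 1·0 = 0.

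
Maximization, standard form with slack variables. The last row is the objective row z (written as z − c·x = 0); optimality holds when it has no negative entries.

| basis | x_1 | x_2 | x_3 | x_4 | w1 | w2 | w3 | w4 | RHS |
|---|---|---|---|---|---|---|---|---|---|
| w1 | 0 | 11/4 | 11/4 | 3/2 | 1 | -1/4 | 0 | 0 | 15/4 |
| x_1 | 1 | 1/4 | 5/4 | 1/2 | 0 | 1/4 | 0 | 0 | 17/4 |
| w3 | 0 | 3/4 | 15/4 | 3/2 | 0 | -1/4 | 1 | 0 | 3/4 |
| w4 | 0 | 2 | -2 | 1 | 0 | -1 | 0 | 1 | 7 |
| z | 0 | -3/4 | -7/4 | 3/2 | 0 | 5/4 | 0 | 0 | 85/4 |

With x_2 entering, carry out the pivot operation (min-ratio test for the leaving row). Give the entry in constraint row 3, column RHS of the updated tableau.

Ratio test on column x_2 — row 1: (15/4)/(11/4) = 15/11; row 2: (17/4)/(1/4) = 17; row 3: (3/4)/(3/4) = 1; row 4: 7/2 = 7/2. Minimum is 1 at row 3 (w3 leaves); pivot element 3/4.
Divide row 3 by 3/4; eliminate column x_2 from the other rows.
In the new row 3, the RHS entry is the old entry divided by the pivot: (3/4)/(3/4) = 1.

1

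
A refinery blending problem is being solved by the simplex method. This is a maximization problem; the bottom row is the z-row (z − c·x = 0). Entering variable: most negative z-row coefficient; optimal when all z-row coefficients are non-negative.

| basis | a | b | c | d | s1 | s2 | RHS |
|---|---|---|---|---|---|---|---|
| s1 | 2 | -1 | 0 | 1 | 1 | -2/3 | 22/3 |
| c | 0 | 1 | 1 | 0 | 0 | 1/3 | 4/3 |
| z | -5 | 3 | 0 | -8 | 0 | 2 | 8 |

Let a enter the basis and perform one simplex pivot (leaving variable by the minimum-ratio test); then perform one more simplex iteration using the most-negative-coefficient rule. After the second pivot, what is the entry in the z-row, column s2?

Ratio test on column a — row 1: (22/3)/2 = 11/3; row 2: entry 0 ≤ 0. Minimum is 11/3 at row 1 (s1 leaves); pivot element 2.
Divide row 1 by 2; eliminate column a from the other rows.
Second iteration: most negative z-row entry is -11/2 in column d, so d enters.
Ratio test on column d — row 1: (11/3)/(1/2) = 22/3; row 2: entry 0 ≤ 0. Minimum is 22/3 at row 1 (a leaves); pivot element 1/2.
Divide row 1 by 1/2; eliminate column d from the other rows.
After both pivots, the entry at the z-row, column s2 is -10/3.

-10/3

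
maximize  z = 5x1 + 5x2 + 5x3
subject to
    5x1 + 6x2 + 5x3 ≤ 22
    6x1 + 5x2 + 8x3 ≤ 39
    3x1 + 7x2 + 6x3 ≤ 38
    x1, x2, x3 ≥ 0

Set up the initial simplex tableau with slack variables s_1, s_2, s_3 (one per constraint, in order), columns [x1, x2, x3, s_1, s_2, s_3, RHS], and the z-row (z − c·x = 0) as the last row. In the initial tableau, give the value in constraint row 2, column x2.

Constraint 2 has coefficient 5 on x2.

5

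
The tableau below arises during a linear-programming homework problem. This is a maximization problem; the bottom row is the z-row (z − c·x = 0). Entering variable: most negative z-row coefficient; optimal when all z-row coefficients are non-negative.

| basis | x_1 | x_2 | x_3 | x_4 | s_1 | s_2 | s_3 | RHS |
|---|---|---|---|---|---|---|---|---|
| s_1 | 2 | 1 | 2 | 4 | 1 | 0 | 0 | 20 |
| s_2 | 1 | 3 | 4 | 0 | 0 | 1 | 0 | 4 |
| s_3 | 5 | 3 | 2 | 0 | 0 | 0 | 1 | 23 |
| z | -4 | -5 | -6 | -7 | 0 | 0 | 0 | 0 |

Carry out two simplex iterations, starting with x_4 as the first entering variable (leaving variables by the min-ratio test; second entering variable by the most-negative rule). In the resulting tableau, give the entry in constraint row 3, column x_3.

Ratio test on column x_4 — row 1: 20/4 = 5; row 2: entry 0 ≤ 0; row 3: entry 0 ≤ 0. Minimum is 5 at row 1 (s_1 leaves); pivot element 4.
Divide row 1 by 4; eliminate column x_4 from the other rows.
Second iteration: most negative z-row entry is -13/4 in column x_2, so x_2 enters.
Ratio test on column x_2 — row 1: 5/(1/4) = 20; row 2: 4/3 = 4/3; row 3: 23/3 = 23/3. Minimum is 4/3 at row 2 (s_2 leaves); pivot element 3.
Divide row 2 by 3; eliminate column x_2 from the other rows.
After both pivots, the entry at constraint row 3, column x_3 is -2.

-2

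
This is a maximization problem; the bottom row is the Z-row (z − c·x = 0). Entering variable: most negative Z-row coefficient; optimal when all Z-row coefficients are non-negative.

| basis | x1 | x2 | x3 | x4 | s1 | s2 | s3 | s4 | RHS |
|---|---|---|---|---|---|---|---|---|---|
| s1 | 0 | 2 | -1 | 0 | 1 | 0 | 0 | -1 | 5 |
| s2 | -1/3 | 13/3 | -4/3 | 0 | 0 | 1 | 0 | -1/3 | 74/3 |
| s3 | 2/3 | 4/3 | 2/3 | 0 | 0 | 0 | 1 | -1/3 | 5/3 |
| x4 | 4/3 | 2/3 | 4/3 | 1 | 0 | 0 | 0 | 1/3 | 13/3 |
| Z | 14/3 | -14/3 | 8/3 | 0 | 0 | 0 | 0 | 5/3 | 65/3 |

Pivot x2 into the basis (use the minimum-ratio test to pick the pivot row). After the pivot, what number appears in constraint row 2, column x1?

-5/2

Ratio test on column x2 — row 1: 5/2 = 5/2; row 2: (74/3)/(13/3) = 74/13; row 3: (5/3)/(4/3) = 5/4; row 4: (13/3)/(2/3) = 13/2. Minimum is 5/4 at row 3 (s3 leaves); pivot element 4/3.
Divide row 3 by 4/3; eliminate column x2 from the other rows.
Row 2 update in column x1: -1/3 − (13/3)·(1/2) = -5/2.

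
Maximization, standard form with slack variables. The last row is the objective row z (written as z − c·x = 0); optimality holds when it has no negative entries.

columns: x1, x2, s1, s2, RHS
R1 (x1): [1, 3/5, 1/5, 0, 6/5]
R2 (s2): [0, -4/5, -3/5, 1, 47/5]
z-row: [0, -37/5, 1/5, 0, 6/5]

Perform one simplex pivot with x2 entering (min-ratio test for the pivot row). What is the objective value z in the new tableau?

Ratio test on column x2 — row 1: (6/5)/(3/5) = 2; row 2: entry -4/5 ≤ 0. Minimum is 2 at row 1 (x1 leaves); pivot element 3/5.
Pivot on row 1; the z-row RHS becomes 6/5 − (-37/5)·2 = 16.

16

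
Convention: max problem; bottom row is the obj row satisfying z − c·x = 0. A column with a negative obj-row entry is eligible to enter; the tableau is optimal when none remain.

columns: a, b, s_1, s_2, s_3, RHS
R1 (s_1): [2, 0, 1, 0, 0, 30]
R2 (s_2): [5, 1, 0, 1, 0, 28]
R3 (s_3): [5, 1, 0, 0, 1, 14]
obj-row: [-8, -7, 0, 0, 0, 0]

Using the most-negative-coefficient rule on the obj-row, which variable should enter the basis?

a

Negative obj-row entries: a: -8, b: -7.
The most negative is -8 in column a, so a enters.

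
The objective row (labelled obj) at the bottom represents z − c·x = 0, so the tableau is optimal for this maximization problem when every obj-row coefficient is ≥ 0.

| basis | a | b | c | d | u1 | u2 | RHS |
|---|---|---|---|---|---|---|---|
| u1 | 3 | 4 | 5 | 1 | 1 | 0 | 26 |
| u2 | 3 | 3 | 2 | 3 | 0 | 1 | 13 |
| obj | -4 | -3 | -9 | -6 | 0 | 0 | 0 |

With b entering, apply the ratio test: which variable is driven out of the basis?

Column b entries and ratios — u1: 26/4 = 13/2; u2: 13/3 = 13/3.
Smallest ratio is 13/3 in the row of u2, so u2 leaves.

u2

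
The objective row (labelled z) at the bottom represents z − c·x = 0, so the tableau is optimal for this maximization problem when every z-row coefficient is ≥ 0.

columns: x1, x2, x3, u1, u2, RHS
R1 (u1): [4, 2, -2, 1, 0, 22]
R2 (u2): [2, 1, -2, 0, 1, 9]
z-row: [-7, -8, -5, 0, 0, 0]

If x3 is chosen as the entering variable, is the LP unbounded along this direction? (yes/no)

Every constraint-row entry in column x3 is ≤ 0, so increasing x3 is unbounded.

yes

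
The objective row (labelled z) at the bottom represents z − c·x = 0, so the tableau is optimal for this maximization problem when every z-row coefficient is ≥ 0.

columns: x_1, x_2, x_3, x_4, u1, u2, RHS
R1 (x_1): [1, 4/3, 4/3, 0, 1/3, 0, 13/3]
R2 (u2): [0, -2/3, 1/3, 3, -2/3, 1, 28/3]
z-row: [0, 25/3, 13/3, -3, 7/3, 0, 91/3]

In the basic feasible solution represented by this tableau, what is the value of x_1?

x_1 is basic (row 1); its value is the RHS of that row, 13/3.

13/3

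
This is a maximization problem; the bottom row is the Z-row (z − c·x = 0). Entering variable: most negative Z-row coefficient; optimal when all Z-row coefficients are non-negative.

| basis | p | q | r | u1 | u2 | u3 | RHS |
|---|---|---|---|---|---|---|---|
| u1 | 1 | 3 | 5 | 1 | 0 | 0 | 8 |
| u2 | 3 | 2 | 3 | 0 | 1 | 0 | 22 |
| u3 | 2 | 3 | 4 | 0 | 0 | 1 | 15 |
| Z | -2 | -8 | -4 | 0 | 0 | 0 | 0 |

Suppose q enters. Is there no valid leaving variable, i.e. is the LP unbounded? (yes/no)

no

Column q has positive entries in row(s) 1, 2, 3, so the ratio test bounds it — not unbounded.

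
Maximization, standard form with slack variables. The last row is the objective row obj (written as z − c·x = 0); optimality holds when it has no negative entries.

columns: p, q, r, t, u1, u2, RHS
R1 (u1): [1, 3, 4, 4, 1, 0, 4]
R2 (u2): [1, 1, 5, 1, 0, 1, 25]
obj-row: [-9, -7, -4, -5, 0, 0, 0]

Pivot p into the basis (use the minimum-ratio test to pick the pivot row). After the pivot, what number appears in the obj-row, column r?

Ratio test on column p — row 1: 4/1 = 4; row 2: 25/1 = 25. Minimum is 4 at row 1 (u1 leaves); pivot element 1.
Divide row 1 by 1; eliminate column p from the other rows.
obj-row update in column r: -4 − (-9)·4 = 32.

32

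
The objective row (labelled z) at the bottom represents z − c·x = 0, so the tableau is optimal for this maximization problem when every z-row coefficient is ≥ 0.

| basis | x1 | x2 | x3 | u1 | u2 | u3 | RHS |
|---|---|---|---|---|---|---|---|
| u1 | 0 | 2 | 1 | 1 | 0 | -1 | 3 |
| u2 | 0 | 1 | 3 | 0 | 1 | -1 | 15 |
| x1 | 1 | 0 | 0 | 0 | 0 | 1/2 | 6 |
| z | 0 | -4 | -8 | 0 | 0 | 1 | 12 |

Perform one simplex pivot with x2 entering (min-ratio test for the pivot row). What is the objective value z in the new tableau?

18

Ratio test on column x2 — row 1: 3/2 = 3/2; row 2: 15/1 = 15; row 3: entry 0 ≤ 0. Minimum is 3/2 at row 1 (u1 leaves); pivot element 2.
Pivot on row 1; the z-row RHS becomes 12 − (-4)·(3/2) = 18.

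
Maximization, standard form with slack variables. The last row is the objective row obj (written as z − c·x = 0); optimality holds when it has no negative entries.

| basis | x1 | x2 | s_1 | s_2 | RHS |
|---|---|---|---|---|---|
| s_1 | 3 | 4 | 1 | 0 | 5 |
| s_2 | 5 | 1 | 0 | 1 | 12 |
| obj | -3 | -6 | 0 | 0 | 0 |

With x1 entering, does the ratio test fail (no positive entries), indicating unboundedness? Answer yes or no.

no

Column x1 has positive entries in row(s) 1, 2, so the ratio test bounds it — not unbounded.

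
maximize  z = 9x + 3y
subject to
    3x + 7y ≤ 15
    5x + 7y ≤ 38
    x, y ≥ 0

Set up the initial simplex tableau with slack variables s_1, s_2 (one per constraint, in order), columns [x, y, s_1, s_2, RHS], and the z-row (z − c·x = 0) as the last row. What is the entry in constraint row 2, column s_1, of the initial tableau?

Slack s_1 belongs to constraint 1; its column is the unit vector e_1, so the entry in row 2 is 0.

0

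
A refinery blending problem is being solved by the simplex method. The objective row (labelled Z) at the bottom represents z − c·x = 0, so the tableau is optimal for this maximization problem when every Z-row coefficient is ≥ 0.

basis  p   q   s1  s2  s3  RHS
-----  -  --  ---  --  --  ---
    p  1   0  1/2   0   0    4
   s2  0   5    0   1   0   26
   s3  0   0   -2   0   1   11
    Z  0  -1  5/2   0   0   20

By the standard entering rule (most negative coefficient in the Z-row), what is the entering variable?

q

Negative Z-row entries: q: -1.
The most negative is -1 in column q, so q enters.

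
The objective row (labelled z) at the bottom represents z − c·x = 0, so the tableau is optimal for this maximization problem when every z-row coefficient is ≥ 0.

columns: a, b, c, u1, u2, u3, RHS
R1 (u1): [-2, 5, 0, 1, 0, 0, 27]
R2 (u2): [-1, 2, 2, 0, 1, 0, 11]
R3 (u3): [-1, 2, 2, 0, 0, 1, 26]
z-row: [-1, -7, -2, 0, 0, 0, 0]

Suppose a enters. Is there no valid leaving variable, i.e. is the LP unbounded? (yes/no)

yes

Every constraint-row entry in column a is ≤ 0, so increasing a is unbounded.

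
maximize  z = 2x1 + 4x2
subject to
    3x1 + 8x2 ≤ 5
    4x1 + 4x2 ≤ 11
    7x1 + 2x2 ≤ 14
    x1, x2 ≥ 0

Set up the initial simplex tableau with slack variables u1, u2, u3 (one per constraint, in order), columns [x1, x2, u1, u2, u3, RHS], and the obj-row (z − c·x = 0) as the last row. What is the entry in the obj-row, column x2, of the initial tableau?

The obj-row carries the negated objective coefficients: the x2 entry is -4.

-4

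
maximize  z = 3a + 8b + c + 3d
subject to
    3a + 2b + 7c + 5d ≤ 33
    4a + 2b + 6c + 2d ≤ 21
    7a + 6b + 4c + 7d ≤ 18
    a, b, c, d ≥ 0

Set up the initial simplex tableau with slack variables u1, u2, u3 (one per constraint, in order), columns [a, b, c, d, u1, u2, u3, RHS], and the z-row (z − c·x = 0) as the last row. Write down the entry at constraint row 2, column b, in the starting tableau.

Constraint 2 has coefficient 2 on b.

2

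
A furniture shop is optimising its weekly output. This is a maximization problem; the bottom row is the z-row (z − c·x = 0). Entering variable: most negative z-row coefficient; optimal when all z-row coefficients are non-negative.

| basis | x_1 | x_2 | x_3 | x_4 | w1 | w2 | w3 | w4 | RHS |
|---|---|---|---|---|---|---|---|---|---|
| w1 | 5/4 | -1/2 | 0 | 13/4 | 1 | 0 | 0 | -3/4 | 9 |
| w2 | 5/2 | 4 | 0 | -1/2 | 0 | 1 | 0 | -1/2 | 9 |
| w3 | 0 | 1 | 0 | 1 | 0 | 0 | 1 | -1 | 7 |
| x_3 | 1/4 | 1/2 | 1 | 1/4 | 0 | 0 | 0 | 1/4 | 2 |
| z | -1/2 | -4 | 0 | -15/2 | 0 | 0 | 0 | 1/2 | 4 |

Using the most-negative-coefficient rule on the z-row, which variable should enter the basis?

x_4

Negative z-row entries: x_1: -1/2, x_2: -4, x_4: -15/2.
The most negative is -15/2 in column x_4, so x_4 enters.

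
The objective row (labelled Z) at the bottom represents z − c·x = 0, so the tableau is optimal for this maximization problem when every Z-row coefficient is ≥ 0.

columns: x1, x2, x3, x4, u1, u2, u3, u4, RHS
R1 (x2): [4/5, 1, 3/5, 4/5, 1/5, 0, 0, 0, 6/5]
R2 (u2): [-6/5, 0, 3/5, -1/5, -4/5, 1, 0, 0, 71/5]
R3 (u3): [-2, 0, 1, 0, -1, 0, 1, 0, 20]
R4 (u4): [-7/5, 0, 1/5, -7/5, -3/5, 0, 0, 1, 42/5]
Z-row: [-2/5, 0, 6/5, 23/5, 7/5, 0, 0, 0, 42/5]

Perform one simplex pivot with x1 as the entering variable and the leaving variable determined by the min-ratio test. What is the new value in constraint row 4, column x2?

Ratio test on column x1 — row 1: (6/5)/(4/5) = 3/2; row 2: entry -6/5 ≤ 0; row 3: entry -2 ≤ 0; row 4: entry -7/5 ≤ 0. Minimum is 3/2 at row 1 (x2 leaves); pivot element 4/5.
Divide row 1 by 4/5; eliminate column x1 from the other rows.
Row 4 update in column x2: 0 − (-7/5)·(5/4) = 7/4.

7/4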